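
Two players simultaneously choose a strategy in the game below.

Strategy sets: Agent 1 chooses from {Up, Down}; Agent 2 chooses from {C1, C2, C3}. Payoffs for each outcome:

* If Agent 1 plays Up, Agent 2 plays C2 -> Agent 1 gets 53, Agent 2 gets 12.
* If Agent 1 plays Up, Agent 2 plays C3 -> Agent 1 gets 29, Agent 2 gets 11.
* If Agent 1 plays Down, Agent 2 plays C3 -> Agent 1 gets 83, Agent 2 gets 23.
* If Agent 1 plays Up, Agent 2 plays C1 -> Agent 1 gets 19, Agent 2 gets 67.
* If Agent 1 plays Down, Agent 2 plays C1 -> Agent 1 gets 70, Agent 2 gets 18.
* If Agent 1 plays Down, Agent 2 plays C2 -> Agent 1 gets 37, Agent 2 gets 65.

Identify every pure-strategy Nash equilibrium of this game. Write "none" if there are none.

(Up, C1): Agent 1 can switch to Down (19 → 70). Not NE.
(Up, C2): Agent 2 can switch to C1 (12 → 67). Not NE.
(Up, C3): Agent 1 can switch to Down (29 → 83). Not NE.
(Down, C1): Agent 2 can switch to C2 (18 → 65). Not NE.
(Down, C2): Agent 1 can switch to Up (37 → 53). Not NE.
(Down, C3): Agent 2 can switch to C2 (23 → 65). Not NE.

This game has no pure Nash equilibrium.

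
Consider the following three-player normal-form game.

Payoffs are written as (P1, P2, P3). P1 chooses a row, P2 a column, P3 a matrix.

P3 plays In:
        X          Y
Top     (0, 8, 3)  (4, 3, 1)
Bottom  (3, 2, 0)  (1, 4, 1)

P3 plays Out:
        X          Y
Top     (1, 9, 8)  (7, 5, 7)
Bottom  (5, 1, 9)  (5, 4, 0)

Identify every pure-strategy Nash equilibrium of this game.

none

Mark each player's best response to every combination of opponents' strategies; a profile where every player is best-responding is a pure Nash equilibrium.
P1 against (X, In): payoffs 0, 3 → best response Bottom.
P1 against (X, Out): payoffs 1, 5 → best response Bottom.
P1 against (Y, In): payoffs 4, 1 → best response Top.
P1 against (Y, Out): payoffs 7, 5 → best response Top.
P2 against (Top, In): payoffs 8, 3 → best response X.
P2 against (Top, Out): payoffs 9, 5 → best response X.
P2 against (Bottom, In): payoffs 2, 4 → best response Y.
P2 against (Bottom, Out): payoffs 1, 4 → best response Y.
P3 against (Top, X): payoffs 3, 8 → best response Out.
P3 against (Top, Y): payoffs 1, 7 → best response Out.
P3 against (Bottom, X): payoffs 0, 9 → best response Out.
P3 against (Bottom, Y): payoffs 1, 0 → best response In.
No profile is a mutual best response for all players.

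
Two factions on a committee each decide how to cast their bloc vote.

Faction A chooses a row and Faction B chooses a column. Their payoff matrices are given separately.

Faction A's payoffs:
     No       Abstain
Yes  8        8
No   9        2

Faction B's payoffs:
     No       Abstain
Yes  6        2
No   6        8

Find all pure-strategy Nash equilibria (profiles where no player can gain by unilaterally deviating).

none

Faction A against No: payoffs 8, 9 → best response No.
Faction A against Abstain: payoffs 8, 2 → best response Yes.
Faction B against Yes: payoffs 6, 2 → best response No.
Faction B against No: payoffs 6, 8 → best response Abstain.
No profile is a mutual best response for all players.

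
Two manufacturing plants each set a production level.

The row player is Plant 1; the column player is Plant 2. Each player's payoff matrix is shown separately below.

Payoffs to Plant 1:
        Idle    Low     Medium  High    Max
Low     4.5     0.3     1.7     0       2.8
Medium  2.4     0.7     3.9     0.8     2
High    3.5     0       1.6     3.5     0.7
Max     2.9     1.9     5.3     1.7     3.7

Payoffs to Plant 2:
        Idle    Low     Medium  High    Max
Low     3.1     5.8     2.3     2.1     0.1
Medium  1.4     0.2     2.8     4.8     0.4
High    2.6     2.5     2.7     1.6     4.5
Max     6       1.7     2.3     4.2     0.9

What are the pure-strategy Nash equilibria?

none

Mark each player's best response to every combination of opponents' strategies; a profile where every player is best-responding is a pure Nash equilibrium.
Plant 1 against Idle: payoffs 4.5, 2.4, 3.5, 2.9 → best response Low.
Plant 1 against Low: payoffs 0.3, 0.7, 0, 1.9 → best response Max.
Plant 1 against Medium: payoffs 1.7, 3.9, 1.6, 5.3 → best response Max.
Plant 1 against High: payoffs 0, 0.8, 3.5, 1.7 → best response High.
Plant 1 against Max: payoffs 2.8, 2, 0.7, 3.7 → best response Max.
Plant 2 against Low: payoffs 3.1, 5.8, 2.3, 2.1, 0.1 → best response Low.
Plant 2 against Medium: payoffs 1.4, 0.2, 2.8, 4.8, 0.4 → best response High.
Plant 2 against High: payoffs 2.6, 2.5, 2.7, 1.6, 4.5 → best response Max.
Plant 2 against Max: payoffs 6, 1.7, 2.3, 4.2, 0.9 → best response Idle.
No profile is a mutual best response for all players.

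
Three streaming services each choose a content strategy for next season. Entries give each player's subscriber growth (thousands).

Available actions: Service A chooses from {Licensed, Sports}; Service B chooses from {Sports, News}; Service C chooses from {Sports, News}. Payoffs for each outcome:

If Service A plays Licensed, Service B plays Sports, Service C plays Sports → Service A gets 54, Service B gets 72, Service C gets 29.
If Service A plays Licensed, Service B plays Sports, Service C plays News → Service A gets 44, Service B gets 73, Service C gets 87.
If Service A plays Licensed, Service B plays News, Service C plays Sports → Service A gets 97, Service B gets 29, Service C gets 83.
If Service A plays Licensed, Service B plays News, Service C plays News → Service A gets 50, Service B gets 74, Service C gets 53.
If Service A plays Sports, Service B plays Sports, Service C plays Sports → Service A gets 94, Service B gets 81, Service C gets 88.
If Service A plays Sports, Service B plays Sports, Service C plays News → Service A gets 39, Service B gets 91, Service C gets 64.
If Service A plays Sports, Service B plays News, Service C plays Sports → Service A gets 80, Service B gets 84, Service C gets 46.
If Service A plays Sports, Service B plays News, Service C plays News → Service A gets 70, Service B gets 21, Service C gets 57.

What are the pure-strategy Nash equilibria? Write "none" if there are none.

Service A against (Sports, Sports): payoffs 54, 94 → best response Sports.
Service A against (Sports, News): payoffs 44, 39 → best response Licensed.
Service A against (News, Sports): payoffs 97, 80 → best response Licensed.
Service A against (News, News): payoffs 50, 70 → best response Sports.
Service B against (Licensed, Sports): payoffs 72, 29 → best response Sports.
Service B against (Licensed, News): payoffs 73, 74 → best response News.
Service B against (Sports, Sports): payoffs 81, 84 → best response News.
Service B against (Sports, News): payoffs 91, 21 → best response Sports.
Service C against (Licensed, Sports): payoffs 29, 87 → best response News.
Service C against (Licensed, News): payoffs 83, 53 → best response Sports.
Service C against (Sports, Sports): payoffs 88, 64 → best response Sports.
Service C against (Sports, News): payoffs 46, 57 → best response News.
No profile is a mutual best response for all players.

No pure-strategy Nash equilibrium.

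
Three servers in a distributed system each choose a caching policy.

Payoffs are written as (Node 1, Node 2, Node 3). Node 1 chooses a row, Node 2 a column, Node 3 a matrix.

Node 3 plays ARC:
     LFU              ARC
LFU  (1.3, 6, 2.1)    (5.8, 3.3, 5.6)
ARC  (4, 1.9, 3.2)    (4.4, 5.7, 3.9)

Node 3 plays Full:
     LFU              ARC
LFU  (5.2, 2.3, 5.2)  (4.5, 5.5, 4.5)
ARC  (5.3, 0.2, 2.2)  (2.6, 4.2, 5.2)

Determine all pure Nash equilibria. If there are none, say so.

Node 1 against (LFU, ARC): payoffs 1.3, 4 → best response ARC.
Node 1 against (LFU, Full): payoffs 5.2, 5.3 → best response ARC.
Node 1 against (ARC, ARC): payoffs 5.8, 4.4 → best response LFU.
Node 1 against (ARC, Full): payoffs 4.5, 2.6 → best response LFU.
Node 2 against (LFU, ARC): payoffs 6, 3.3 → best response LFU.
Node 2 against (LFU, Full): payoffs 2.3, 5.5 → best response ARC.
Node 2 against (ARC, ARC): payoffs 1.9, 5.7 → best response ARC.
Node 2 against (ARC, Full): payoffs 0.2, 4.2 → best response ARC.
Node 3 against (LFU, LFU): payoffs 2.1, 5.2 → best response Full.
Node 3 against (LFU, ARC): payoffs 5.6, 4.5 → best response ARC.
Node 3 against (ARC, LFU): payoffs 3.2, 2.2 → best response ARC.
Node 3 against (ARC, ARC): payoffs 3.9, 5.2 → best response Full.
No profile is a mutual best response for all players.

No pure-strategy Nash equilibrium.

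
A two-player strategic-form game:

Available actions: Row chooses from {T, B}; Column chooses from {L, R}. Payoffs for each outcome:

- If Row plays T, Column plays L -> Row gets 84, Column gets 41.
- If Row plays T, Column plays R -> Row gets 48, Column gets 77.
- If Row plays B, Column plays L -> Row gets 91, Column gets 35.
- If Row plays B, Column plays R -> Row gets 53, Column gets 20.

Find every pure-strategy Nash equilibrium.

Check each profile: it is a Nash equilibrium iff no player can strictly gain by switching unilaterally.
(T, L): Row can switch to B (84 → 91). Not NE.
(T, R): Row can switch to B (48 → 53). Not NE.
(B, L): Row gets 91, best alternative 84; Column gets 35, best alternative 20. No profitable deviation — NE.
(B, R): Column can switch to L (20 → 35). Not NE.

The unique pure-strategy Nash equilibrium is (B, L).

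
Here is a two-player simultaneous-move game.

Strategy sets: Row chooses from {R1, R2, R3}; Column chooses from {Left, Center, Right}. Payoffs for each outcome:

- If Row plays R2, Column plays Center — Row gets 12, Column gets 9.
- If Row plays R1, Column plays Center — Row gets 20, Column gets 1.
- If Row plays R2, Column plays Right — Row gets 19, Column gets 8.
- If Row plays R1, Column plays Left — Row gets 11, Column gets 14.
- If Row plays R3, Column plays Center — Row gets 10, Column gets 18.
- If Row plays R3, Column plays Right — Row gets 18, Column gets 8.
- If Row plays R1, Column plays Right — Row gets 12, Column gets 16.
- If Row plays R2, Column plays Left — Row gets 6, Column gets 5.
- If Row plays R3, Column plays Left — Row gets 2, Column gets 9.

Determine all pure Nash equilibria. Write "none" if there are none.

Mark each player's best response to every combination of opponents' strategies; a profile where every player is best-responding is a pure Nash equilibrium.
Row against Left: payoffs 11, 6, 2 → best response R1.
Row against Center: payoffs 20, 12, 10 → best response R1.
Row against Right: payoffs 12, 19, 18 → best response R2.
Column against R1: payoffs 14, 1, 16 → best response Right.
Column against R2: payoffs 5, 9, 8 → best response Center.
Column against R3: payoffs 9, 18, 8 → best response Center.
No profile is a mutual best response for all players.

There is no pure-strategy Nash equilibrium.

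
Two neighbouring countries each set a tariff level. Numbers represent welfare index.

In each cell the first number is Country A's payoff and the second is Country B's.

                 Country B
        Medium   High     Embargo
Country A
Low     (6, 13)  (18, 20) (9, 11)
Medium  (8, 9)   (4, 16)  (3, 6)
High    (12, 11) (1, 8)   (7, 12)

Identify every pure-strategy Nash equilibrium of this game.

Country A against Medium: payoffs 6, 8, 12 → best response High.
Country A against High: payoffs 18, 4, 1 → best response Low.
Country A against Embargo: payoffs 9, 3, 7 → best response Low.
Country B against Low: payoffs 13, 20, 11 → best response High.
Country B against Medium: payoffs 9, 16, 6 → best response High.
Country B against High: payoffs 11, 8, 12 → best response Embargo.
Mutual best responses: (Low, High).

The unique pure-strategy Nash equilibrium is (Low, High).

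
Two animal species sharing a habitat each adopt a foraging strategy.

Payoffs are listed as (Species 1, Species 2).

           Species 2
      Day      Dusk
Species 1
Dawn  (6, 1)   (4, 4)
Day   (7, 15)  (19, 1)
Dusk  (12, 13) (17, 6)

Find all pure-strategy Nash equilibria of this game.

The unique pure-strategy Nash equilibrium is (Dusk, Day).

Check each profile: it is a Nash equilibrium iff no player can strictly gain by switching unilaterally.
(Dawn, Day): Species 1 can switch to Day (6 → 7). Not NE.
(Dawn, Dusk): Species 1 can switch to Day (4 → 19). Not NE.
(Day, Day): Species 1 can switch to Dusk (7 → 12). Not NE.
(Day, Dusk): Species 2 can switch to Day (1 → 15). Not NE.
(Dusk, Day): Species 1 gets 12, best alternative 7; Species 2 gets 13, best alternative 6. No profitable deviation — NE.
(Dusk, Dusk): Species 1 can switch to Day (17 → 19). Not NE.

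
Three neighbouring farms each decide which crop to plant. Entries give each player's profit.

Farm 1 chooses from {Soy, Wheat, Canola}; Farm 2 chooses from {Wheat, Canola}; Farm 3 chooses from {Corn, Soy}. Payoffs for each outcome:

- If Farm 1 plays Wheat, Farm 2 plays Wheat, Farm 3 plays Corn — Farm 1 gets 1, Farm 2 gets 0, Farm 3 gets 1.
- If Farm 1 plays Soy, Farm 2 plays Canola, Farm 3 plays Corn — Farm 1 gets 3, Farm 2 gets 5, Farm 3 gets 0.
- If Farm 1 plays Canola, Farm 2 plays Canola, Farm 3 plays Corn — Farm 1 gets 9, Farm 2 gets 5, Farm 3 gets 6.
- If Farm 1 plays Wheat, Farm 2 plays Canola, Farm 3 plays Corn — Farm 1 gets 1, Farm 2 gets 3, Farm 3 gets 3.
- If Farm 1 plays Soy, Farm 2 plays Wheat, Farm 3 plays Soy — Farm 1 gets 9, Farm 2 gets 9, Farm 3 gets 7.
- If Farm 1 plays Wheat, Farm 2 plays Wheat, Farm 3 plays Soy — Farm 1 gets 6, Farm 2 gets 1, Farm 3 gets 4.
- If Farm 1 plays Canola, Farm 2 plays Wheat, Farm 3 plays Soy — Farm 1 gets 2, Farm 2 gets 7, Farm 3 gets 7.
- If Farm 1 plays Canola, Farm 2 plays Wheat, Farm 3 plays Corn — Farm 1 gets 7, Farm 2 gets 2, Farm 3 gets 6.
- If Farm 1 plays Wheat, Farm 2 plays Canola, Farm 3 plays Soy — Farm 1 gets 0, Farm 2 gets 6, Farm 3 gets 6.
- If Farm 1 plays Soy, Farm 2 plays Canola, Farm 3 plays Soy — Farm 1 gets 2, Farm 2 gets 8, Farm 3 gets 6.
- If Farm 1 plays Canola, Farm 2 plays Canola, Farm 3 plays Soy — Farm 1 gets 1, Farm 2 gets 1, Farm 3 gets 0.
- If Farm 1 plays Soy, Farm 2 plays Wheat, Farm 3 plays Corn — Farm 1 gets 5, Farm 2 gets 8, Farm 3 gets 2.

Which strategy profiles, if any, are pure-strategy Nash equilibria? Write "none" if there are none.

(Soy, Wheat, Soy); (Canola, Canola, Corn)

Farm 1 against (Wheat, Corn): payoffs 5, 1, 7 → best response Canola.
Farm 1 against (Wheat, Soy): payoffs 9, 6, 2 → best response Soy.
Farm 1 against (Canola, Corn): payoffs 3, 1, 9 → best response Canola.
Farm 1 against (Canola, Soy): payoffs 2, 0, 1 → best response Soy.
Farm 2 against (Soy, Corn): payoffs 8, 5 → best response Wheat.
Farm 2 against (Soy, Soy): payoffs 9, 8 → best response Wheat.
Farm 2 against (Wheat, Corn): payoffs 0, 3 → best response Canola.
Farm 2 against (Wheat, Soy): payoffs 1, 6 → best response Canola.
Farm 2 against (Canola, Corn): payoffs 2, 5 → best response Canola.
Farm 2 against (Canola, Soy): payoffs 7, 1 → best response Wheat.
Farm 3 against (Soy, Wheat): payoffs 2, 7 → best response Soy.
Farm 3 against (Soy, Canola): payoffs 0, 6 → best response Soy.
Farm 3 against (Wheat, Wheat): payoffs 1, 4 → best response Soy.
Farm 3 against (Wheat, Canola): payoffs 3, 6 → best response Soy.
Farm 3 against (Canola, Wheat): payoffs 6, 7 → best response Soy.
Farm 3 against (Canola, Canola): payoffs 6, 0 → best response Corn.
Mutual best responses: (Soy, Wheat, Soy); (Canola, Canola, Corn).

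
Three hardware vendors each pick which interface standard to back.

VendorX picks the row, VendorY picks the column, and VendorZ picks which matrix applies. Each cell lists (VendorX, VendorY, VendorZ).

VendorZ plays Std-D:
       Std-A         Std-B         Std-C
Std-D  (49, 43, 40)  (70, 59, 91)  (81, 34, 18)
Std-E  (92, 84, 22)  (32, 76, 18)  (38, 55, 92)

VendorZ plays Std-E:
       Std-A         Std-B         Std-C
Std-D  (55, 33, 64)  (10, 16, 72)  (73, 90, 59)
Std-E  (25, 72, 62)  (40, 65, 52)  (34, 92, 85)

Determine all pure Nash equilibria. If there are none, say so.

VendorX against (Std-A, Std-D): payoffs 49, 92 → best response Std-E.
VendorX against (Std-A, Std-E): payoffs 55, 25 → best response Std-D.
VendorX against (Std-B, Std-D): payoffs 70, 32 → best response Std-D.
VendorX against (Std-B, Std-E): payoffs 10, 40 → best response Std-E.
VendorX against (Std-C, Std-D): payoffs 81, 38 → best response Std-D.
VendorX against (Std-C, Std-E): payoffs 73, 34 → best response Std-D.
VendorY against (Std-D, Std-D): payoffs 43, 59, 34 → best response Std-B.
VendorY against (Std-D, Std-E): payoffs 33, 16, 90 → best response Std-C.
VendorY against (Std-E, Std-D): payoffs 84, 76, 55 → best response Std-A.
VendorY against (Std-E, Std-E): payoffs 72, 65, 92 → best response Std-C.
VendorZ against (Std-D, Std-A): payoffs 40, 64 → best response Std-E.
VendorZ against (Std-D, Std-B): payoffs 91, 72 → best response Std-D.
VendorZ against (Std-D, Std-C): payoffs 18, 59 → best response Std-E.
VendorZ against (Std-E, Std-A): payoffs 22, 62 → best response Std-E.
VendorZ against (Std-E, Std-B): payoffs 18, 52 → best response Std-E.
VendorZ against (Std-E, Std-C): payoffs 92, 85 → best response Std-D.
Mutual best responses: (Std-D, Std-B, Std-D); (Std-D, Std-C, Std-E).

The pure Nash equilibria are (Std-D, Std-B, Std-D); (Std-D, Std-C, Std-E).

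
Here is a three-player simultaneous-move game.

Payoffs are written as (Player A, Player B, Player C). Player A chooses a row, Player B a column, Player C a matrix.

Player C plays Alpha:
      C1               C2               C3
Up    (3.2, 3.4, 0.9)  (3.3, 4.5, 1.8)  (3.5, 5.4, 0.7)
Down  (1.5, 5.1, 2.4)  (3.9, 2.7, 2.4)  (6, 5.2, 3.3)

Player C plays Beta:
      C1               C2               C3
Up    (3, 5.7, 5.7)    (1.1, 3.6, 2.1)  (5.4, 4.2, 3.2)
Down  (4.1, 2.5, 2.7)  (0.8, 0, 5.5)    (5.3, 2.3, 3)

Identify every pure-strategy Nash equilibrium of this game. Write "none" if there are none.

(Up, C1, Alpha): Player B can switch to C2 (3.4 → 4.5). Not NE.
(Up, C1, Beta): Player A can switch to Down (3 → 4.1). Not NE.
(Up, C2, Alpha): Player A can switch to Down (3.3 → 3.9). Not NE.
(Up, C2, Beta): Player B can switch to C1 (3.6 → 5.7). Not NE.
(Up, C3, Alpha): Player A can switch to Down (3.5 → 6). Not NE.
(Up, C3, Beta): Player B can switch to C1 (4.2 → 5.7). Not NE.
(Down, C1, Alpha): Player A can switch to Up (1.5 → 3.2). Not NE.
(Down, C1, Beta): Player A gets 4.1, best alternative 3; Player B gets 2.5, best alternative 2.3; Player C gets 2.7, best alternative 2.4. No profitable deviation — NE.
(Down, C2, Alpha): Player B can switch to C1 (2.7 → 5.1). Not NE.
(Down, C2, Beta): Player A can switch to Up (0.8 → 1.1). Not NE.
(Down, C3, Alpha): Player A gets 6, best alternative 3.5; Player B gets 5.2, best alternative 5.1; Player C gets 3.3, best alternative 3. No profitable deviation — NE.
(Down, C3, Beta): Player A can switch to Up (5.3 → 5.4). Not NE.

The pure Nash equilibria are (Down, C1, Beta), (Down, C3, Alpha).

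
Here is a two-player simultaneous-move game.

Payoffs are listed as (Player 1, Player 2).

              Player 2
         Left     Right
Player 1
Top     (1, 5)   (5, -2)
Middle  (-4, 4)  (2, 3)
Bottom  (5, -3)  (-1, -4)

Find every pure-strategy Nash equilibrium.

Pure NE: (Bottom, Left)

Check each profile: it is a Nash equilibrium iff no player can strictly gain by switching unilaterally.
(Top, Left): Player 1 can switch to Bottom (1 → 5). Not NE.
(Top, Right): Player 2 can switch to Left (-2 → 5). Not NE.
(Middle, Left): Player 1 can switch to Top (-4 → 1). Not NE.
(Middle, Right): Player 1 can switch to Top (2 → 5). Not NE.
(Bottom, Left): Player 1 gets 5, best alternative 1; Player 2 gets -3, best alternative -4. No profitable deviation — NE.
(Bottom, Right): Player 1 can switch to Top (-1 → 5). Not NE.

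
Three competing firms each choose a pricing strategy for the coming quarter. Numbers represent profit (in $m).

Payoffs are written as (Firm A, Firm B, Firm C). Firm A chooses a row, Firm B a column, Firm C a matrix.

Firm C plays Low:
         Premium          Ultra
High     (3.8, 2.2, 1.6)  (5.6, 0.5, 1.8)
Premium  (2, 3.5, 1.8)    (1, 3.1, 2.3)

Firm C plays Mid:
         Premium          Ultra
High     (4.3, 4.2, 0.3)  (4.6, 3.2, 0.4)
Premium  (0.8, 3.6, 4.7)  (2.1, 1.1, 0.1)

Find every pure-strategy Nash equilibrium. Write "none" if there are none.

Mark each player's best response to every combination of opponents' strategies; a profile where every player is best-responding is a pure Nash equilibrium.
Firm A against (Premium, Low): payoffs 3.8, 2 → best response High.
Firm A against (Premium, Mid): payoffs 4.3, 0.8 → best response High.
Firm A against (Ultra, Low): payoffs 5.6, 1 → best response High.
Firm A against (Ultra, Mid): payoffs 4.6, 2.1 → best response High.
Firm B against (High, Low): payoffs 2.2, 0.5 → best response Premium.
Firm B against (High, Mid): payoffs 4.2, 3.2 → best response Premium.
Firm B against (Premium, Low): payoffs 3.5, 3.1 → best response Premium.
Firm B against (Premium, Mid): payoffs 3.6, 1.1 → best response Premium.
Firm C against (High, Premium): payoffs 1.6, 0.3 → best response Low.
Firm C against (High, Ultra): payoffs 1.8, 0.4 → best response Low.
Firm C against (Premium, Premium): payoffs 1.8, 4.7 → best response Mid.
Firm C against (Premium, Ultra): payoffs 2.3, 0.1 → best response Low.
Mutual best responses: (High, Premium, Low).

(High, Premium, Low)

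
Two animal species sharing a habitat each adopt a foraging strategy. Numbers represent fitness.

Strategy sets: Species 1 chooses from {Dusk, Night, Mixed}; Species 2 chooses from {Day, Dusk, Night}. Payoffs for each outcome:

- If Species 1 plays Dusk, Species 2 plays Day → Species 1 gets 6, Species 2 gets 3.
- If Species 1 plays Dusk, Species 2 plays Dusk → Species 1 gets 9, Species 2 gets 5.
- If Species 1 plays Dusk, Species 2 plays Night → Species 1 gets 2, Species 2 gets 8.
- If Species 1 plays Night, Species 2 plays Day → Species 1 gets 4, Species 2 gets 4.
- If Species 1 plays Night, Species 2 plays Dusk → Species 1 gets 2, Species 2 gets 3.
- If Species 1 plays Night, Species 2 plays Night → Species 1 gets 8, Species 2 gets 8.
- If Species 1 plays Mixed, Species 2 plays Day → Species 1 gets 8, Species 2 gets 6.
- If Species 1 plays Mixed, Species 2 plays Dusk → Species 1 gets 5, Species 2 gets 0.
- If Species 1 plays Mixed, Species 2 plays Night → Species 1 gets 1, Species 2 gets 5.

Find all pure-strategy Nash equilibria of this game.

For each player, find the best response to each opponent profile; mutual best responses are the pure NE.
Species 1 against Day: payoffs 6, 4, 8 → best response Mixed.
Species 1 against Dusk: payoffs 9, 2, 5 → best response Dusk.
Species 1 against Night: payoffs 2, 8, 1 → best response Night.
Species 2 against Dusk: payoffs 3, 5, 8 → best response Night.
Species 2 against Night: payoffs 4, 3, 8 → best response Night.
Species 2 against Mixed: payoffs 6, 0, 5 → best response Day.
Mutual best responses: (Night, Night); (Mixed, Day).

(Night, Night); (Mixed, Day)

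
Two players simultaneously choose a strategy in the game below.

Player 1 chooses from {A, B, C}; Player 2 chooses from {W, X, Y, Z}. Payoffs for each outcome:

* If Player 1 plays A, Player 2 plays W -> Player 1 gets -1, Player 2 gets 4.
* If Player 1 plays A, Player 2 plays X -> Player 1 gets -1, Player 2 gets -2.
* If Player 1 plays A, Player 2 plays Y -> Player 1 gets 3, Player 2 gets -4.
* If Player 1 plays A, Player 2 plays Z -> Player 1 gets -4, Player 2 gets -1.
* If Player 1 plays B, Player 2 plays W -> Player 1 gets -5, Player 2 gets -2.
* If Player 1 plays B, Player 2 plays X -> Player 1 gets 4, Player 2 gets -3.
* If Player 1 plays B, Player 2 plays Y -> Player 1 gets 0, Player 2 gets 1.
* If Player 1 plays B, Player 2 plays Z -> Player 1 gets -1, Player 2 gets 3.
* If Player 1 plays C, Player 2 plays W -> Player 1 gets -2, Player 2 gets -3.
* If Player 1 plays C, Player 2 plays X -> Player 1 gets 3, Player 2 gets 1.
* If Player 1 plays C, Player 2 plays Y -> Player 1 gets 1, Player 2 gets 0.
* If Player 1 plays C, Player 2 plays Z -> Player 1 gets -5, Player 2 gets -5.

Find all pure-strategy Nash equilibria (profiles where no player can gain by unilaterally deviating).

Player 1 against W: payoffs -1, -5, -2 → best response A.
Player 1 against X: payoffs -1, 4, 3 → best response B.
Player 1 against Y: payoffs 3, 0, 1 → best response A.
Player 1 against Z: payoffs -4, -1, -5 → best response B.
Player 2 against A: payoffs 4, -2, -4, -1 → best response W.
Player 2 against B: payoffs -2, -3, 1, 3 → best response Z.
Player 2 against C: payoffs -3, 1, 0, -5 → best response X.
Mutual best responses: (A, W); (B, Z).

The pure Nash equilibria are (A, W) and (B, Z).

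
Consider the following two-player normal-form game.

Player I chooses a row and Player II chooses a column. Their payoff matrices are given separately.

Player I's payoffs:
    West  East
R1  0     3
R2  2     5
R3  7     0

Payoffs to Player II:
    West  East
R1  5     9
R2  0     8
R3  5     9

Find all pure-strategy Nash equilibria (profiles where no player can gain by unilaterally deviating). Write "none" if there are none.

Pure NE: (R2, East)

Player I against West: payoffs 0, 2, 7 → best response R3.
Player I against East: payoffs 3, 5, 0 → best response R2.
Player II against R1: payoffs 5, 9 → best response East.
Player II against R2: payoffs 0, 8 → best response East.
Player II against R3: payoffs 5, 9 → best response East.
Mutual best responses: (R2, East).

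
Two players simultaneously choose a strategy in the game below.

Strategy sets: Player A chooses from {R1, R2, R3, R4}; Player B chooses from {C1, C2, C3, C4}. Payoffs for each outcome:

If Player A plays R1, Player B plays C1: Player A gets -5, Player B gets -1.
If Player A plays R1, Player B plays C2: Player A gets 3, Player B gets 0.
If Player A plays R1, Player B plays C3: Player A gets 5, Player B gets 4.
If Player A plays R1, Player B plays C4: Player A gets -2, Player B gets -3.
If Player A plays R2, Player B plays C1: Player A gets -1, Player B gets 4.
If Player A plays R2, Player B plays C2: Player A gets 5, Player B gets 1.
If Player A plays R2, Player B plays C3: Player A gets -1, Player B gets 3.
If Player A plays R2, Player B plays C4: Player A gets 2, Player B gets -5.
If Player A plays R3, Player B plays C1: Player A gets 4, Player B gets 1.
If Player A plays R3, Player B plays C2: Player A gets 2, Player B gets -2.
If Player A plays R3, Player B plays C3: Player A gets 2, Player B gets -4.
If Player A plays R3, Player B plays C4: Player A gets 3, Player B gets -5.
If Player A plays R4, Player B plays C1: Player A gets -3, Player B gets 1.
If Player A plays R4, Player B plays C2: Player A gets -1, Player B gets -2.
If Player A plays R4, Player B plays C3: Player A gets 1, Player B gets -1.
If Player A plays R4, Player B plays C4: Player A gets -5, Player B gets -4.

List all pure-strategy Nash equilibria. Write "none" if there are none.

Player A against C1: payoffs -5, -1, 4, -3 → best response R3.
Player A against C2: payoffs 3, 5, 2, -1 → best response R2.
Player A against C3: payoffs 5, -1, 2, 1 → best response R1.
Player A against C4: payoffs -2, 2, 3, -5 → best response R3.
Player B against R1: payoffs -1, 0, 4, -3 → best response C3.
Player B against R2: payoffs 4, 1, 3, -5 → best response C1.
Player B against R3: payoffs 1, -2, -4, -5 → best response C1.
Player B against R4: payoffs 1, -2, -1, -4 → best response C1.
Mutual best responses: (R1, C3); (R3, C1).

Pure-strategy Nash equilibria: (R1, C3); (R3, C1)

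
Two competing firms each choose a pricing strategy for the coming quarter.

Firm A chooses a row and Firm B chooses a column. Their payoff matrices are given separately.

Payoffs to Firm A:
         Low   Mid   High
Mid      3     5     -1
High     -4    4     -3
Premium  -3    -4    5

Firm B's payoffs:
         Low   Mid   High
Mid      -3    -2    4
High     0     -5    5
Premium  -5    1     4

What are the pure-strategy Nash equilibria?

Pure NE: (Premium, High)

For each player, find the best response to each opponent profile; mutual best responses are the pure NE.
Firm A against Low: payoffs 3, -4, -3 → best response Mid.
Firm A against Mid: payoffs 5, 4, -4 → best response Mid.
Firm A against High: payoffs -1, -3, 5 → best response Premium.
Firm B against Mid: payoffs -3, -2, 4 → best response High.
Firm B against High: payoffs 0, -5, 5 → best response High.
Firm B against Premium: payoffs -5, 1, 4 → best response High.
Mutual best responses: (Premium, High).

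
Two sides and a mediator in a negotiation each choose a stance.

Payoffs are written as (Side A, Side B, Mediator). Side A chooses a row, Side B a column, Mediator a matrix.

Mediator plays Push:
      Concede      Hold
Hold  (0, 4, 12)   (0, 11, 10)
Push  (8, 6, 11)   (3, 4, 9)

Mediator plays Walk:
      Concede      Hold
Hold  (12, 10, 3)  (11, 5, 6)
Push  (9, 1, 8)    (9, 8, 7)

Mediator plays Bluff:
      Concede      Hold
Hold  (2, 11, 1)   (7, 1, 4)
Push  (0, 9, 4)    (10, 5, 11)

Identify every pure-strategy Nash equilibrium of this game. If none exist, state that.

Pure NE: (Push, Concede, Push)

Side A against (Concede, Push): payoffs 0, 8 → best response Push.
Side A against (Concede, Walk): payoffs 12, 9 → best response Hold.
Side A against (Concede, Bluff): payoffs 2, 0 → best response Hold.
Side A against (Hold, Push): payoffs 0, 3 → best response Push.
Side A against (Hold, Walk): payoffs 11, 9 → best response Hold.
Side A against (Hold, Bluff): payoffs 7, 10 → best response Push.
Side B against (Hold, Push): payoffs 4, 11 → best response Hold.
Side B against (Hold, Walk): payoffs 10, 5 → best response Concede.
Side B against (Hold, Bluff): payoffs 11, 1 → best response Concede.
Side B against (Push, Push): payoffs 6, 4 → best response Concede.
Side B against (Push, Walk): payoffs 1, 8 → best response Hold.
Side B against (Push, Bluff): payoffs 9, 5 → best response Concede.
Mediator against (Hold, Concede): payoffs 12, 3, 1 → best response Push.
Mediator against (Hold, Hold): payoffs 10, 6, 4 → best response Push.
Mediator against (Push, Concede): payoffs 11, 8, 4 → best response Push.
Mediator against (Push, Hold): payoffs 9, 7, 11 → best response Bluff.
Mutual best responses: (Push, Concede, Push).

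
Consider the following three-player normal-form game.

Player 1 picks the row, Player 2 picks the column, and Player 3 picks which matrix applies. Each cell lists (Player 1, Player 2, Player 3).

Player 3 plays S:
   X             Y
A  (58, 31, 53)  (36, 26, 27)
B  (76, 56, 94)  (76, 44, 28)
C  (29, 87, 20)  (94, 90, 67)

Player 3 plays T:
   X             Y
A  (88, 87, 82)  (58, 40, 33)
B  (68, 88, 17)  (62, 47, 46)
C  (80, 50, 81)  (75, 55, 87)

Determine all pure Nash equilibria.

Check each profile: it is a Nash equilibrium iff no player can strictly gain by switching unilaterally.
(A, X, S): Player 1 can switch to B (58 → 76). Not NE.
(A, X, T): Player 1 gets 88, best alternative 80; Player 2 gets 87, best alternative 40; Player 3 gets 82, best alternative 53. No profitable deviation — NE.
(A, Y, S): Player 1 can switch to B (36 → 76). Not NE.
(A, Y, T): Player 1 can switch to B (58 → 62). Not NE.
(B, X, S): Player 1 gets 76, best alternative 58; Player 2 gets 56, best alternative 44; Player 3 gets 94, best alternative 17. No profitable deviation — NE.
(B, X, T): Player 1 can switch to A (68 → 88). Not NE.
(B, Y, S): Player 1 can switch to C (76 → 94). Not NE.
(B, Y, T): Player 1 can switch to C (62 → 75). Not NE.
(C, X, S): Player 1 can switch to A (29 → 58). Not NE.
(C, X, T): Player 1 can switch to A (80 → 88). Not NE.
(C, Y, S): Player 3 can switch to T (67 → 87). Not NE.
(C, Y, T): Player 1 gets 75, best alternative 62; Player 2 gets 55, best alternative 50; Player 3 gets 87, best alternative 67. No profitable deviation — NE.

(A, X, T); (B, X, S); (C, Y, T)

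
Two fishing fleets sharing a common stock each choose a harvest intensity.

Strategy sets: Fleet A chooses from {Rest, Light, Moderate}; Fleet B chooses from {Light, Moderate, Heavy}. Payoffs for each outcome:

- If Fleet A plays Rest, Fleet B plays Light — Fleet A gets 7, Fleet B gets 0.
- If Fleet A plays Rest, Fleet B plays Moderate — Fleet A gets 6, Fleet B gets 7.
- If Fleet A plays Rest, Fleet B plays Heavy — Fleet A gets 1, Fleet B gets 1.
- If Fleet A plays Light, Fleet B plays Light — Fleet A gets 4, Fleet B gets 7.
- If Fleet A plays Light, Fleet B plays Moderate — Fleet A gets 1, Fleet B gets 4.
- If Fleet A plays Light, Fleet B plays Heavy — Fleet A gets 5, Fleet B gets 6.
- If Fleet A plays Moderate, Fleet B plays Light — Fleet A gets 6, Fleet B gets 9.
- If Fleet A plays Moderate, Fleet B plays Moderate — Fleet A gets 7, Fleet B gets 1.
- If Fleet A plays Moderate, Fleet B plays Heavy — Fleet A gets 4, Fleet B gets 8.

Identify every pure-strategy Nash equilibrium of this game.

none

(Rest, Light): Fleet B can switch to Moderate (0 → 7). Not NE.
(Rest, Moderate): Fleet A can switch to Moderate (6 → 7). Not NE.
(Rest, Heavy): Fleet A can switch to Light (1 → 5). Not NE.
(Light, Light): Fleet A can switch to Rest (4 → 7). Not NE.
(Light, Moderate): Fleet A can switch to Rest (1 → 6). Not NE.
(Light, Heavy): Fleet B can switch to Light (6 → 7). Not NE.
(Moderate, Light): Fleet A can switch to Rest (6 → 7). Not NE.
(Moderate, Moderate): Fleet B can switch to Light (1 → 9). Not NE.
(Moderate, Heavy): Fleet A can switch to Light (4 → 5). Not NE.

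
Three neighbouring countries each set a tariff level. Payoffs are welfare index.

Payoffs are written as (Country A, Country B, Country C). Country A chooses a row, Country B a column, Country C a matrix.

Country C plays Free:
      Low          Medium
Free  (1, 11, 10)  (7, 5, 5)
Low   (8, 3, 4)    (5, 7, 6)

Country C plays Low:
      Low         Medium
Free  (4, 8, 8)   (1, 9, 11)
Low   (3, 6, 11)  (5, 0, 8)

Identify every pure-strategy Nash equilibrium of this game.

For each strategy profile, look for a profitable unilateral deviation.
(Free, Low, Free): Country A can switch to Low (1 → 8). Not NE.
(Free, Low, Low): Country B can switch to Medium (8 → 9). Not NE.
(Free, Medium, Free): Country B can switch to Low (5 → 11). Not NE.
(Free, Medium, Low): Country A can switch to Low (1 → 5). Not NE.
(Low, Low, Free): Country B can switch to Medium (3 → 7). Not NE.
(Low, Low, Low): Country A can switch to Free (3 → 4). Not NE.
(Low, Medium, Free): Country A can switch to Free (5 → 7). Not NE.
(Low, Medium, Low): Country B can switch to Low (0 → 6). Not NE.

No pure-strategy Nash equilibrium.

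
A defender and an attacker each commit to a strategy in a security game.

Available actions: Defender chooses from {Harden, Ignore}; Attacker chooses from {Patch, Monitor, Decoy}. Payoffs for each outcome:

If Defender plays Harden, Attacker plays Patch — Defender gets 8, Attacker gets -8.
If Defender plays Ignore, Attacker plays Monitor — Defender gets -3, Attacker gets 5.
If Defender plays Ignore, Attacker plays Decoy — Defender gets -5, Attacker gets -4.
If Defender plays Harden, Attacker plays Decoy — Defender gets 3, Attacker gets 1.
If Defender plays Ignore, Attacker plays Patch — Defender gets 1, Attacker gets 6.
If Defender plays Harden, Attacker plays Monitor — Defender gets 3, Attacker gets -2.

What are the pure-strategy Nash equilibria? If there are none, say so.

The unique pure-strategy Nash equilibrium is (Harden, Decoy).

For each strategy profile, look for a profitable unilateral deviation.
(Harden, Patch): Attacker can switch to Monitor (-8 → -2). Not NE.
(Harden, Monitor): Attacker can switch to Decoy (-2 → 1). Not NE.
(Harden, Decoy): Defender gets 3, best alternative -5; Attacker gets 1, best alternative -2. No profitable deviation — NE.
(Ignore, Patch): Defender can switch to Harden (1 → 8). Not NE.
(Ignore, Monitor): Defender can switch to Harden (-3 → 3). Not NE.
(Ignore, Decoy): Defender can switch to Harden (-5 → 3). Not NE.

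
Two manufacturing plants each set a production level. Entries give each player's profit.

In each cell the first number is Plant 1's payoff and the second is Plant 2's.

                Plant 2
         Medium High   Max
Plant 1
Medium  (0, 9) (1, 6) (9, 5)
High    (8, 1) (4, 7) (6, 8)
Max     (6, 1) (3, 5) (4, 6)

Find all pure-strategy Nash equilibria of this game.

For each player, find the best response to each opponent profile; mutual best responses are the pure NE.
Plant 1 against Medium: payoffs 0, 8, 6 → best response High.
Plant 1 against High: payoffs 1, 4, 3 → best response High.
Plant 1 against Max: payoffs 9, 6, 4 → best response Medium.
Plant 2 against Medium: payoffs 9, 6, 5 → best response Medium.
Plant 2 against High: payoffs 1, 7, 8 → best response Max.
Plant 2 against Max: payoffs 1, 5, 6 → best response Max.
No profile is a mutual best response for all players.

There is no pure-strategy Nash equilibrium.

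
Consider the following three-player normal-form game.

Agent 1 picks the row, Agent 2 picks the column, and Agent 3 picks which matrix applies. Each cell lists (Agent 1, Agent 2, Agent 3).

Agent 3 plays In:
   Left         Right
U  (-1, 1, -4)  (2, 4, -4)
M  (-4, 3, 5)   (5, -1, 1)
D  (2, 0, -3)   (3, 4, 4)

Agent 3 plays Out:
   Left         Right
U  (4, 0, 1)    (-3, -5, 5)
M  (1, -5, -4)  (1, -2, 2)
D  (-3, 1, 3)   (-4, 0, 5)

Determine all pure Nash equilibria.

(U, Left, Out); (M, Right, Out)

Agent 1 against (Left, In): payoffs -1, -4, 2 → best response D.
Agent 1 against (Left, Out): payoffs 4, 1, -3 → best response U.
Agent 1 against (Right, In): payoffs 2, 5, 3 → best response M.
Agent 1 against (Right, Out): payoffs -3, 1, -4 → best response M.
Agent 2 against (U, In): payoffs 1, 4 → best response Right.
Agent 2 against (U, Out): payoffs 0, -5 → best response Left.
Agent 2 against (M, In): payoffs 3, -1 → best response Left.
Agent 2 against (M, Out): payoffs -5, -2 → best response Right.
Agent 2 against (D, In): payoffs 0, 4 → best response Right.
Agent 2 against (D, Out): payoffs 1, 0 → best response Left.
Agent 3 against (U, Left): payoffs -4, 1 → best response Out.
Agent 3 against (U, Right): payoffs -4, 5 → best response Out.
Agent 3 against (M, Left): payoffs 5, -4 → best response In.
Agent 3 against (M, Right): payoffs 1, 2 → best response Out.
Agent 3 against (D, Left): payoffs -3, 3 → best response Out.
Agent 3 against (D, Right): payoffs 4, 5 → best response Out.
Mutual best responses: (U, Left, Out); (M, Right, Out).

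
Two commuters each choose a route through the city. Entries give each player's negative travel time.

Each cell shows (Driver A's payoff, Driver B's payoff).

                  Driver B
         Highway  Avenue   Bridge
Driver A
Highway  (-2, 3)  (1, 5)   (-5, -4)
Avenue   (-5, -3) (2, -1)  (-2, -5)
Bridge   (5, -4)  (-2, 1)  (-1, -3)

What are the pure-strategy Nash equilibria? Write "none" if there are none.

The unique pure-strategy Nash equilibrium is (Avenue, Avenue).

Driver A against Highway: payoffs -2, -5, 5 → best response Bridge.
Driver A against Avenue: payoffs 1, 2, -2 → best response Avenue.
Driver A against Bridge: payoffs -5, -2, -1 → best response Bridge.
Driver B against Highway: payoffs 3, 5, -4 → best response Avenue.
Driver B against Avenue: payoffs -3, -1, -5 → best response Avenue.
Driver B against Bridge: payoffs -4, 1, -3 → best response Avenue.
Mutual best responses: (Avenue, Avenue).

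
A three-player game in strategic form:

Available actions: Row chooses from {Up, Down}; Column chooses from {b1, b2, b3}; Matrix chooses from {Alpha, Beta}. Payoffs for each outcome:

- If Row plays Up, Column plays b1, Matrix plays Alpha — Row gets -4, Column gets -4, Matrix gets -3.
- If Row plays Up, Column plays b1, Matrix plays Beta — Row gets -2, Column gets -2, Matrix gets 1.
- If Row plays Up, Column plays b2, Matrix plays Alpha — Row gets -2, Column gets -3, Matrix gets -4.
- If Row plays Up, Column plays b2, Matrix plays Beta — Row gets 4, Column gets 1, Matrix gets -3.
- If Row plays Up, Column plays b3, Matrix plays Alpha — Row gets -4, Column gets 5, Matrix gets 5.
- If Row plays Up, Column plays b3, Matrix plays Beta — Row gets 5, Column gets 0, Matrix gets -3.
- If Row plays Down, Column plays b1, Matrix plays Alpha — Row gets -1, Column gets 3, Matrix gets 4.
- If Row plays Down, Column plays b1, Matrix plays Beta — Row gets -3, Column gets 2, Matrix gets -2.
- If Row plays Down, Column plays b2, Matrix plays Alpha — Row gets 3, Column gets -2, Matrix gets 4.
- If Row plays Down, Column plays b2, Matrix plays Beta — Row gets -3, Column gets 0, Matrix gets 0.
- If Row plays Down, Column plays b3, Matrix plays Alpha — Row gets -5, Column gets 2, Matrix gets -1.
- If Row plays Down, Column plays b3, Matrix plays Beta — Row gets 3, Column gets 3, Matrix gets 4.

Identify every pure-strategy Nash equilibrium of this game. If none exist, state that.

Mark each player's best response to every combination of opponents' strategies; a profile where every player is best-responding is a pure Nash equilibrium.
Row against (b1, Alpha): payoffs -4, -1 → best response Down.
Row against (b1, Beta): payoffs -2, -3 → best response Up.
Row against (b2, Alpha): payoffs -2, 3 → best response Down.
Row against (b2, Beta): payoffs 4, -3 → best response Up.
Row against (b3, Alpha): payoffs -4, -5 → best response Up.
Row against (b3, Beta): payoffs 5, 3 → best response Up.
Column against (Up, Alpha): payoffs -4, -3, 5 → best response b3.
Column against (Up, Beta): payoffs -2, 1, 0 → best response b2.
Column against (Down, Alpha): payoffs 3, -2, 2 → best response b1.
Column against (Down, Beta): payoffs 2, 0, 3 → best response b3.
Matrix against (Up, b1): payoffs -3, 1 → best response Beta.
Matrix against (Up, b2): payoffs -4, -3 → best response Beta.
Matrix against (Up, b3): payoffs 5, -3 → best response Alpha.
Matrix against (Down, b1): payoffs 4, -2 → best response Alpha.
Matrix against (Down, b2): payoffs 4, 0 → best response Alpha.
Matrix against (Down, b3): payoffs -1, 4 → best response Beta.
Mutual best responses: (Up, b2, Beta); (Up, b3, Alpha); (Down, b1, Alpha).

Pure-strategy Nash equilibria: (Up, b2, Beta) and (Up, b3, Alpha) and (Down, b1, Alpha)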